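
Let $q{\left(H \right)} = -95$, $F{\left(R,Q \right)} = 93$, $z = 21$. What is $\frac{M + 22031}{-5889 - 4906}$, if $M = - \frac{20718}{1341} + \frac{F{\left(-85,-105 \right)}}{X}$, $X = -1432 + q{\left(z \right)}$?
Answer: $- \frac{1669676734}{818703595} \approx -2.0394$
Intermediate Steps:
$X = -1527$ ($X = -1432 - 95 = -1527$)
$M = - \frac{1176337}{75841}$ ($M = - \frac{20718}{1341} + \frac{93}{-1527} = \left(-20718\right) \frac{1}{1341} + 93 \left(- \frac{1}{1527}\right) = - \frac{2302}{149} - \frac{31}{509} = - \frac{1176337}{75841} \approx -15.511$)
$\frac{M + 22031}{-5889 - 4906} = \frac{- \frac{1176337}{75841} + 22031}{-5889 - 4906} = \frac{1669676734}{75841 \left(-10795\right)} = \frac{1669676734}{75841} \left(- \frac{1}{10795}\right) = - \frac{1669676734}{818703595}$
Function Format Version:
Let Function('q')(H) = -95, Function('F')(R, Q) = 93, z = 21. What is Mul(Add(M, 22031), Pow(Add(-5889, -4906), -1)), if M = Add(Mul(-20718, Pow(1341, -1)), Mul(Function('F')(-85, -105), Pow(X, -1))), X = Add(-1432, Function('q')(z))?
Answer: Rational(-1669676734, 818703595) ≈ -2.0394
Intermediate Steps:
X = -1527 (X = Add(-1432, -95) = -1527)
M = Rational(-1176337, 75841) (M = Add(Mul(-20718, Pow(1341, -1)), Mul(93, Pow(-1527, -1))) = Add(Mul(-20718, Rational(1, 1341)), Mul(93, Rational(-1, 1527))) = Add(Rational(-2302, 149), Rational(-31, 509)) = Rational(-1176337, 75841) ≈ -15.511)
Mul(Add(M, 22031), Pow(Add(-5889, -4906), -1)) = Mul(Add(Rational(-1176337, 75841), 22031), Pow(Add(-5889, -4906), -1)) = Mul(Rational(1669676734, 75841), Pow(-10795, -1)) = Mul(Rational(1669676734, 75841), Rational(-1, 10795)) = Rational(-1669676734, 818703595)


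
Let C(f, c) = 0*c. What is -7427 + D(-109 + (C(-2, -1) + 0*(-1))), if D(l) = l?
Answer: -7536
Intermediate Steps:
C(f, c) = 0
-7427 + D(-109 + (C(-2, -1) + 0*(-1))) = -7427 + (-109 + (0 + 0*(-1))) = -7427 + (-109 + (0 + 0)) = -7427 + (-109 + 0) = -7427 - 109 = -7536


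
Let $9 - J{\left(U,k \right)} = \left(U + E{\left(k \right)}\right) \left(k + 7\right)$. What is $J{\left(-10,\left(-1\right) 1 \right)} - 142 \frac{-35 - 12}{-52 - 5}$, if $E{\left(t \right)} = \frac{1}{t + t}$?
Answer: $- \frac{2570}{57} \approx -45.088$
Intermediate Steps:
$E{\left(t \right)} = \frac{1}{2 t}$
$J{\left(U,k \right)} = 9 - \left(7 + k\right) \left(U + \frac{1}{2 k}\right)$ ($J{\left(U,k \right)} = 9 - \left(U + \frac{1}{2 k}\right) \left(k + 7\right) = 9 - \left(U + \frac{1}{2 k}\right) \left(7 + k\right) = 9 - \left(7 + k\right) \left(U + \frac{1}{2 k}\right)$)
$J{\left(-10,\left(-1\right) 1 \right)} - 142 \frac{-35 - 12}{-52 - 5} = \left(\frac{17}{2} - -70 - \frac{7}{2 \left(\left(-1\right) 1\right)} - - 10 \left(\left(-1\right) 1\right)\right) - 142 \frac{-35 - 12}{-52 - 5} = \left(\frac{17}{2} + 70 - \frac{7}{2 \left(-1\right)} - \left(-10\right) \left(-1\right)\right) - 142 \left(- \frac{47}{-57}\right) = \left(\frac{17}{2} + 70 - - \frac{7}{2} - 10\right) - 142 \left(\left(-47\right) \left(- \frac{1}{57}\right)\right) = \left(\frac{17}{2} + 70 + \frac{7}{2} - 10\right) - \frac{6674}{57} = 72 - \frac{6674}{57} = - \frac{2570}{57}$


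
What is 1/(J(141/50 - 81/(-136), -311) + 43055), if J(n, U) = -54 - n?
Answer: 3400/146191787 ≈ 2.3257e-5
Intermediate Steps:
1/(J(141/50 - 81/(-136), -311) + 43055) = 1/((-54 - (141/50 - 81/(-136))) + 43055) = 1/((-54 - (141*(1/50) - 81*(-1/136))) + 43055) = 1/((-54 - (141/50 + 81/136)) + 43055) = 1/((-54 - 1*11613/3400) + 43055) = 1/((-54 - 11613/3400) + 43055) = 1/(-195213/3400 + 43055) = 1/(146191787/3400) = 3400/146191787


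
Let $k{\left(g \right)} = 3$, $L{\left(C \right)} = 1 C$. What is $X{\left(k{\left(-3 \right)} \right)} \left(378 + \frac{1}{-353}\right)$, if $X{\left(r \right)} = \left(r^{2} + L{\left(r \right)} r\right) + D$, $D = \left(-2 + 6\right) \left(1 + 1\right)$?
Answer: $\frac{3469258}{353} \approx 9827.9$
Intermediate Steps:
$L{\left(C \right)} = C$
$D = 8$ ($D = 4 \cdot 2 = 8$)
$X{\left(r \right)} = 8 + 2 r^{2}$ ($X{\left(r \right)} = \left(r^{2} + r r\right) + 8 = \left(r^{2} + r^{2}\right) + 8 = 2 r^{2} + 8 = 8 + 2 r^{2}$)
$X{\left(k{\left(-3 \right)} \right)} \left(378 + \frac{1}{-353}\right) = \left(8 + 2 \cdot 3^{2}\right) \left(378 + \frac{1}{-353}\right) = \left(8 + 2 \cdot 9\right) \left(378 - \frac{1}{353}\right) = \left(8 + 18\right) \frac{133433}{353} = 26 \cdot \frac{133433}{353} = \frac{3469258}{353}$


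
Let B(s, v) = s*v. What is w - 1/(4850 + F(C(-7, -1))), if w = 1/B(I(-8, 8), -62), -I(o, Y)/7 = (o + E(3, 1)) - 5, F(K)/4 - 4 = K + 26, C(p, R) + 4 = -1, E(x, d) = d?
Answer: -1693/4296600 ≈ -0.00039403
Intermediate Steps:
C(p, R) = -5 (C(p, R) = -4 - 1 = -5)
F(K) = 120 + 4*K (F(K) = 16 + 4*(K + 26) = 16 + 4*(26 + K) = 16 + (104 + 4*K) = 120 + 4*K)
I(o, Y) = 28 - 7*o (I(o, Y) = -7*((o + 1) - 5) = -7*((1 + o) - 5) = -7*(-4 + o) = 28 - 7*o)
w = -1/5208 (w = 1/((28 - 7*(-8))*(-62)) = 1/((28 + 56)*(-62)) = 1/(84*(-62)) = 1/(-5208) = -1/5208 ≈ -0.00019201)
w - 1/(4850 + F(C(-7, -1))) = -1/5208 - 1/(4850 + (120 + 4*(-5))) = -1/5208 - 1/(4850 + (120 - 20)) = -1/5208 - 1/(4850 + 100) = -1/5208 - 1/4950 = -1693/4296600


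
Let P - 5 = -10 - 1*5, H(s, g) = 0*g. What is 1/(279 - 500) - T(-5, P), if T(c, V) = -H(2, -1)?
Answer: -1/221 ≈ -0.0045249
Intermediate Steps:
H(s, g) = 0
P = -10 (P = 5 + (-10 - 1*5) = 5 + (-10 - 5) = 5 - 15 = -10)
T(c, V) = 0 (T(c, V) = -1*0 = 0)
1/(279 - 500) - T(-5, P) = 1/(279 - 500) - 1*0 = 1/(-221) + 0 = -1/221 + 0 = -1/221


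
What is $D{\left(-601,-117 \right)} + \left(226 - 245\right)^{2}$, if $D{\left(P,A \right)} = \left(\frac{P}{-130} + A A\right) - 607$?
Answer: $\frac{1748191}{130} \approx 13448.0$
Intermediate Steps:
$D{\left(P,A \right)} = -607 + A^{2} - \frac{P}{130}$ ($D{\left(P,A \right)} = \left(- \frac{P}{130} + A^{2}\right) - 607 = \left(A^{2} - \frac{P}{130}\right) - 607 = -607 + A^{2} - \frac{P}{130}$)
$D{\left(-601,-117 \right)} + \left(226 - 245\right)^{2} = \left(-607 + \left(-117\right)^{2} - - \frac{601}{130}\right) + \left(226 - 245\right)^{2} = \left(-607 + 13689 + \frac{601}{130}\right) + \left(-19\right)^{2} = \frac{1701261}{130} + 361 = \frac{1748191}{130}$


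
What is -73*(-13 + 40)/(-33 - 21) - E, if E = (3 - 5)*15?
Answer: 133/2 ≈ 66.500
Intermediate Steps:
E = -30 (E = -2*15 = -30)
-73*(-13 + 40)/(-33 - 21) - E = -73*(-13 + 40)/(-33 - 21) - 1*(-30) = -1971/(-54) + 30 = -1971*(-1)/54 + 30 = -73*(-½) + 30 = 73/2 + 30 = 133/2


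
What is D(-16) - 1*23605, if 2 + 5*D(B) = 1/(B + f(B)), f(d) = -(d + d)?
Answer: -1888431/80 ≈ -23605.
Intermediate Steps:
f(d) = -2*d
D(B) = -⅖ - 1/(5*B) (D(B) = -⅖ + 1/(5*(B - 2*B)) = -⅖ + 1/(5*((-B))) = -⅖ + (-1/B)/5 = -⅖ - 1/(5*B))
D(-16) - 1*23605 = (⅕)*(-1 - 2*(-16))/(-16) - 1*23605 = (⅕)*(-1/16)*(-1 + 32) - 23605 = (⅕)*(-1/16)*31 - 23605 = -31/80 - 23605 = -1888431/80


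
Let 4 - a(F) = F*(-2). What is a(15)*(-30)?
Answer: -1020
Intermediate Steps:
a(F) = 4 + 2*F (a(F) = 4 - F*(-2) = 4 - (-2)*F = 4 + 2*F)
a(15)*(-30) = (4 + 2*15)*(-30) = (4 + 30)*(-30) = 34*(-30) = -1020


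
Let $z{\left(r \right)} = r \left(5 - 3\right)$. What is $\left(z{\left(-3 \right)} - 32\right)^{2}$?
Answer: $1444$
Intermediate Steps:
$z{\left(r \right)} = 2 r$ ($z{\left(r \right)} = r 2 = 2 r$)
$\left(z{\left(-3 \right)} - 32\right)^{2} = \left(2 \left(-3\right) - 32\right)^{2} = \left(-6 - 32\right)^{2} = \left(-38\right)^{2} = 1444$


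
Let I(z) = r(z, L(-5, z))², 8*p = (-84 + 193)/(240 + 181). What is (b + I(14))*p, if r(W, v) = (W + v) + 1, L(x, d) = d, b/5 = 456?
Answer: 340189/3368 ≈ 101.01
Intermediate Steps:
b = 2280 (b = 5*456 = 2280)
r(W, v) = 1 + W + v
p = 109/3368 (p = ((-84 + 193)/(240 + 181))/8 = (109/421)/8 = (109*(1/421))/8 = (⅛)*(109/421) = 109/3368 ≈ 0.032363)
I(z) = (1 + 2*z)² (I(z) = (1 + z + z)² = (1 + 2*z)²)
(b + I(14))*p = (2280 + (1 + 2*14)²)*(109/3368) = (2280 + (1 + 28)²)*(109/3368) = (2280 + 29²)*(109/3368) = (2280 + 841)*(109/3368) = 3121*(109/3368) = 340189/3368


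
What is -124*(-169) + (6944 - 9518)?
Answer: 18382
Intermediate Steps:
-124*(-169) + (6944 - 9518) = 20956 - 2574 = 18382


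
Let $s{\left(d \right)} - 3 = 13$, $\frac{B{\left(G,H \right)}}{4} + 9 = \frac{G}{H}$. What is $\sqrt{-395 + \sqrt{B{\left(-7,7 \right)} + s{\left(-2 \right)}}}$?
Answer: $\sqrt{-395 + 2 i \sqrt{6}} \approx 0.1232 + 19.875 i$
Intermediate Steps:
$B{\left(G,H \right)} = -36 + \frac{4 G}{H}$ ($B{\left(G,H \right)} = -36 + 4 \frac{G}{H} = -36 + \frac{4 G}{H}$)
$s{\left(d \right)} = 16$ ($s{\left(d \right)} = 3 + 13 = 16$)
$\sqrt{-395 + \sqrt{B{\left(-7,7 \right)} + s{\left(-2 \right)}}} = \sqrt{-395 + \sqrt{\left(-36 + 4 \left(-7\right) \frac{1}{7}\right) + 16}} = \sqrt{-395 + \sqrt{\left(-36 - 4\right) + 16}} = \sqrt{-395 + \sqrt{-40 + 16}} = \sqrt{-395 + \sqrt{-24}} = \sqrt{-395 + 2 i \sqrt{6}}$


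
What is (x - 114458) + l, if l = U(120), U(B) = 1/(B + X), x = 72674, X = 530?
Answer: -27159599/650 ≈ -41784.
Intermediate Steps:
U(B) = 1/(530 + B) (U(B) = 1/(B + 530) = 1/(530 + B))
l = 1/650 (l = 1/(530 + 120) = 1/650 ≈ 0.0015385)
(x - 114458) + l = (72674 - 114458) + 1/650 = -41784 + 1/650 = -27159599/650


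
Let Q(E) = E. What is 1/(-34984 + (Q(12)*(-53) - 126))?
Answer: -1/35746 ≈ -2.7975e-5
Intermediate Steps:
1/(-34984 + (Q(12)*(-53) - 126)) = 1/(-34984 + (12*(-53) - 126)) = 1/(-34984 + (-636 - 126)) = 1/(-34984 - 762) = 1/(-35746) = -1/35746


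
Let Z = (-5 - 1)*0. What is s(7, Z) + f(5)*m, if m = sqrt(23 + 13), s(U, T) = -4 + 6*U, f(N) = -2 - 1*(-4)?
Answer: 50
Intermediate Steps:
Z = 0 (Z = -6*0 = 0)
f(N) = 2 (f(N) = -2 + 4 = 2)
m = 6 (m = sqrt(36) = 6)
s(7, Z) + f(5)*m = (-4 + 6*7) + 2*6 = (-4 + 42) + 12 = 38 + 12 = 50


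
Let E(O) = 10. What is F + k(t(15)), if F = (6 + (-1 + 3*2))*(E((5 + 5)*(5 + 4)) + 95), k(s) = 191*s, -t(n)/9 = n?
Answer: -24630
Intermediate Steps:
t(n) = -9*n
F = 1155 (F = (6 + (-1 + 3*2))*(10 + 95) = (6 + (-1 + 6))*105 = (6 + 5)*105 = 11*105 = 1155)
F + k(t(15)) = 1155 + 191*(-9*15) = 1155 + 191*(-135) = 1155 - 25785 = -24630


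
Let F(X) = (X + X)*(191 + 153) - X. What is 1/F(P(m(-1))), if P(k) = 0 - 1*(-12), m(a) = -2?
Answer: 1/8244 ≈ 0.00012130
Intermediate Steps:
P(k) = 12 (P(k) = 0 + 12 = 12)
F(X) = 687*X (F(X) = (2*X)*344 - X = 688*X - X = 687*X)
1/F(P(m(-1))) = 1/(687*12) = 1/8244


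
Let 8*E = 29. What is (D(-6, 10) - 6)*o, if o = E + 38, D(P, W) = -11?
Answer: -5661/8 ≈ -707.63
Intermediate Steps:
E = 29/8 (E = (⅛)*29 = 29/8 ≈ 3.6250)
o = 333/8 (o = 29/8 + 38 = 333/8 ≈ 41.625)
(D(-6, 10) - 6)*o = (-11 - 6)*(333/8) = -17*333/8 = -5661/8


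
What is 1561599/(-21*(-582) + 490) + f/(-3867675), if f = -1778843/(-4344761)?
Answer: 3748757490273989587/30516288277225800 ≈ 122.84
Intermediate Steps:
f = 1778843/4344761 (f = -1778843*(-1/4344761) = 1778843/4344761 ≈ 0.40942)
1561599/(-21*(-582) + 490) + f/(-3867675) = 1561599/(-21*(-582) + 490) + (1778843/4344761)/(-3867675) = 1561599/(12222 + 490) + (1778843/4344761)*(-1/3867675) = 1561599/12712 - 1778843/16804123500675 = 3748757490273989587/30516288277225800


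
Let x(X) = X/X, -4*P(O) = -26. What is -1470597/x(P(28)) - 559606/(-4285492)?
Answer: -3151115559559/2142746 ≈ -1.4706e+6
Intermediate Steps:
P(O) = 13/2 (P(O) = -1/4*(-26) = 13/2)
x(X) = 1
-1470597/x(P(28)) - 559606/(-4285492) = -1470597/1 - 559606/(-4285492) = -1470597*1 - 559606*(-1/4285492) = -1470597 + 279803/2142746 = -3151115559559/2142746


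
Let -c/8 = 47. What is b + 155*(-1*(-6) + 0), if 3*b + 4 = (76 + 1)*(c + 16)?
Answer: -24934/3 ≈ -8311.3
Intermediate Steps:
c = -376 (c = -8*47 = -376)
b = -27724/3 (b = -4/3 + ((76 + 1)*(-376 + 16))/3 = -4/3 + (77*(-360))/3 = -4/3 + (1/3)*(-27720) = -4/3 - 9240 = -27724/3 ≈ -9241.3)
b + 155*(-1*(-6) + 0) = -27724/3 + 155*(-1*(-6) + 0) = -27724/3 + 155*(6 + 0) = -27724/3 + 155*6 = -27724/3 + 930 = -24934/3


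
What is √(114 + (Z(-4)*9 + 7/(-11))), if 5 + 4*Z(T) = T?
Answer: √45067/22 ≈ 9.6495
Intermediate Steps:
Z(T) = -5/4 + T/4
√(114 + (Z(-4)*9 + 7/(-11))) = √(114 + ((-5/4 + (¼)*(-4))*9 + 7/(-11))) = √(114 + ((-5/4 - 1)*9 + 7*(-1/11))) = √(114 + (-9/4*9 - 7/11)) = √(114 + (-81/4 - 7/11)) = √(114 - 919/44) = √(4097/44) = √45067/22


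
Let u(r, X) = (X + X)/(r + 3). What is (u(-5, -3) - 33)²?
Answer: 900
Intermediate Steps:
u(r, X) = 2*X/(3 + r) (u(r, X) = (2*X)/(3 + r) = 2*X/(3 + r))
(u(-5, -3) - 33)² = (2*(-3)/(3 - 5) - 33)² = (2*(-3)/(-2) - 33)² = (2*(-3)*(-½) - 33)² = (3 - 33)² = (-30)² = 900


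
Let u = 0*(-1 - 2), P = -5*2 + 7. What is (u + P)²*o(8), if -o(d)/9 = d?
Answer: -648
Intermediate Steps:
o(d) = -9*d
P = -3 (P = -10 + 7 = -3)
u = 0 (u = 0*(-3) = 0)
(u + P)²*o(8) = (0 - 3)²*(-9*8) = (-3)²*(-72) = 9*(-72) = -648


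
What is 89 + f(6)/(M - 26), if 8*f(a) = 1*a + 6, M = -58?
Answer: 4983/56 ≈ 88.982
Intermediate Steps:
f(a) = 3/4 + a/8 (f(a) = (1*a + 6)/8 = (a + 6)/8 = (6 + a)/8 = 3/4 + a/8)
89 + f(6)/(M - 26) = 89 + (3/4 + (1/8)*6)/(-58 - 26) = 89 + (3/4 + 3/4)/(-84) = 89 - 1/84*3/2 = 89 - 1/56 = 4983/56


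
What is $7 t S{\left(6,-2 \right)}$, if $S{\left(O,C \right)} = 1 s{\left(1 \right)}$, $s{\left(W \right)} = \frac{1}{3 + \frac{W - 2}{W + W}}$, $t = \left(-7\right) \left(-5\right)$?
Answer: $98$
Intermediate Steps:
$t = 35$
$s{\left(W \right)} = \frac{1}{3 + \frac{-2 + W}{2 W}}$
$S{\left(O,C \right)} = \frac{2}{5}$ ($S{\left(O,C \right)} = 1 \cdot 2 \cdot 1 \frac{1}{-2 + 7 \cdot 1} = 1 \cdot 2 \cdot 1 \frac{1}{-2 + 7} = 1 \cdot 2 \cdot 1 \cdot \frac{1}{5} = 1 \cdot \frac{2}{5} = \frac{2}{5}$)
$7 t S{\left(6,-2 \right)} = 7 \cdot 35 \cdot \frac{2}{5} = 245 \cdot \frac{2}{5} = 98$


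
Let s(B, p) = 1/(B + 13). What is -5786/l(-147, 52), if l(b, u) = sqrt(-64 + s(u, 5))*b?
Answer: -5786*I*sqrt(270335)/611373 ≈ -4.9207*I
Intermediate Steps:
s(B, p) = 1/(13 + B)
l(b, u) = b*sqrt(-64 + 1/(13 + u)) (l(b, u) = sqrt(-64 + 1/(13 + u))*b = b*sqrt(-64 + 1/(13 + u)))
-5786/l(-147, 52) = -5786*(-sqrt(13 + 52)/(147*sqrt(-831 - 64*52))) = -5786*(-sqrt(65)/(147*sqrt(-831 - 3328))) = -5786*I*sqrt(270335)/611373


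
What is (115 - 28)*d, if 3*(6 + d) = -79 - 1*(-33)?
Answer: -1856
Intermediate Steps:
d = -64/3 (d = -6 + (-79 - 1*(-33))/3 = -6 + (-79 + 33)/3 = -6 + (⅓)*(-46) = -6 - 46/3 = -64/3 ≈ -21.333)
(115 - 28)*d = (115 - 28)*(-64/3) = 87*(-64/3) = -1856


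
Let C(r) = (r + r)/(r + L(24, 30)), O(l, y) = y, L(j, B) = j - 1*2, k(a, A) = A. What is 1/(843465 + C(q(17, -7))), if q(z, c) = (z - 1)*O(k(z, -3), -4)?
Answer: 21/17712829 ≈ 1.1856e-6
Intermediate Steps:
L(j, B) = -2 + j (L(j, B) = j - 2 = -2 + j)
q(z, c) = 4 - 4*z (q(z, c) = (z - 1)*(-4) = (-1 + z)*(-4) = 4 - 4*z)
C(r) = 2*r/(22 + r) (C(r) = (r + r)/(r + (-2 + 24)) = (2*r)/(r + 22) = (2*r)/(22 + r) = 2*r/(22 + r))
1/(843465 + C(q(17, -7))) = 1/(843465 + 2*(4 - 4*17)/(22 + (4 - 4*17))) = 1/(843465 + 2*(4 - 68)/(22 + (4 - 68))) = 1/(843465 + 2*(-64)/(22 - 64)) = 1/(843465 + 2*(-64)/(-42)) = 1/(843465 + 2*(-64)*(-1/42)) = 1/(843465 + 64/21) = 1/(17712829/21) = 21/17712829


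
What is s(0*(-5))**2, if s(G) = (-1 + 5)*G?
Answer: 0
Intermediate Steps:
s(G) = 4*G
s(0*(-5))**2 = (4*(0*(-5)))**2 = (4*0)**2 = 0**2 = 0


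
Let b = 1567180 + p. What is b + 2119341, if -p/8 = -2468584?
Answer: 23435193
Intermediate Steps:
p = 19748672 (p = -8*(-2468584) = 19748672)
b = 21315852 (b = 1567180 + 19748672 = 21315852)
b + 2119341 = 21315852 + 2119341 = 23435193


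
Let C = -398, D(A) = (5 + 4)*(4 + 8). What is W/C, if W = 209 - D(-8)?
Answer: -101/398 ≈ -0.25377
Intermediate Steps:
D(A) = 108 (D(A) = 9*12 = 108)
W = 101 (W = 209 - 1*108 = 209 - 108 = 101)
W/C = 101/(-398) = 101*(-1/398) = -101/398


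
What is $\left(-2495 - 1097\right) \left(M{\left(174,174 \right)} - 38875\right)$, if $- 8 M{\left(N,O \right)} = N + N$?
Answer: $139795252$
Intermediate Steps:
$M{\left(N,O \right)} = - \frac{N}{4}$ ($M{\left(N,O \right)} = - \frac{N + N}{8} = - \frac{2 N}{8} = - \frac{N}{4}$)
$\left(-2495 - 1097\right) \left(M{\left(174,174 \right)} - 38875\right) = \left(-2495 - 1097\right) \left(\left(- \frac{1}{4}\right) 174 - 38875\right) = - 3592 \left(- \frac{87}{2} - 38875\right) = \left(-3592\right) \left(- \frac{77837}{2}\right) = 139795252$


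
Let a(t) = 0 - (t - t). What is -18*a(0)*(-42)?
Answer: 0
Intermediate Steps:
a(t) = 0 (a(t) = 0 - 1*0 = 0 + 0 = 0)
-18*a(0)*(-42) = -18*0*(-42) = 0*(-42) = 0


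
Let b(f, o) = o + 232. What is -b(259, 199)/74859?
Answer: -431/74859 ≈ -0.0057575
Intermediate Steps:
b(f, o) = 232 + o
-b(259, 199)/74859 = -(232 + 199)/74859 = -431/74859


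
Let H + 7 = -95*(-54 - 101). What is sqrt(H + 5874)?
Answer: 12*sqrt(143) ≈ 143.50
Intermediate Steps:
H = 14718 (H = -7 - 95*(-54 - 101) = -7 - 95*(-155) = -7 + 14725 = 14718)
sqrt(H + 5874) = sqrt(14718 + 5874) = sqrt(20592) = 12*sqrt(143)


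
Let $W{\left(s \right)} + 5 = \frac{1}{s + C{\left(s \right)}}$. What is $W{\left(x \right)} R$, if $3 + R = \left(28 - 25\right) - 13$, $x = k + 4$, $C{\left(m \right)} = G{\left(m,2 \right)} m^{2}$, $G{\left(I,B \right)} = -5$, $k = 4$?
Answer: $\frac{1561}{24} \approx 65.042$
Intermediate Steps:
$C{\left(m \right)} = - 5 m^{2}$
$x = 8$ ($x = 4 + 4 = 8$)
$W{\left(s \right)} = -5 + \frac{1}{s - 5 s^{2}}$
$R = -13$ ($R = -3 + \left(\left(28 - 25\right) - 13\right) = -3 + \left(3 - 13\right) = -3 - 10 = -13$)
$W{\left(x \right)} R = \frac{1 - 40 + 25 \cdot 8^{2}}{8 \left(1 - 40\right)} \left(-13\right) = \frac{1 - 40 + 25 \cdot 64}{8 \left(1 - 40\right)} \left(-13\right) = \frac{1 - 40 + 1600}{8 \left(-39\right)} \left(-13\right) = \frac{1}{8} \left(- \frac{1}{39}\right) 1561 \left(-13\right) = \left(- \frac{1561}{312}\right) \left(-13\right) = \frac{1561}{24}$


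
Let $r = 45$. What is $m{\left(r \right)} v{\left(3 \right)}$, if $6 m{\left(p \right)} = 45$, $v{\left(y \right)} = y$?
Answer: $\frac{45}{2} \approx 22.5$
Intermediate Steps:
$m{\left(p \right)} = \frac{15}{2}$ ($m{\left(p \right)} = \frac{1}{6} \cdot 45 = \frac{15}{2}$)
$m{\left(r \right)} v{\left(3 \right)} = \frac{15}{2} \cdot 3 = \frac{45}{2}$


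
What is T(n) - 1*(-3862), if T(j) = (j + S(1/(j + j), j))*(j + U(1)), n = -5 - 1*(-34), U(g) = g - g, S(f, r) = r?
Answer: 5544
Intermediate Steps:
U(g) = 0
n = 29 (n = -5 + 34 = 29)
T(j) = 2*j² (T(j) = (j + j)*(j + 0) = (2*j)*j = 2*j²)
T(n) - 1*(-3862) = 2*29² - 1*(-3862) = 2*841 + 3862 = 1682 + 3862 = 5544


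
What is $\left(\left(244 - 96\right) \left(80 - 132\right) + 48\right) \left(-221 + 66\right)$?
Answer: $1185440$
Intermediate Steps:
$\left(\left(244 - 96\right) \left(80 - 132\right) + 48\right) \left(-221 + 66\right) = \left(\left(244 - 96\right) \left(-52\right) + 48\right) \left(-155\right) = \left(148 \left(-52\right) + 48\right) \left(-155\right) = \left(-7696 + 48\right) \left(-155\right) = \left(-7648\right) \left(-155\right) = 1185440$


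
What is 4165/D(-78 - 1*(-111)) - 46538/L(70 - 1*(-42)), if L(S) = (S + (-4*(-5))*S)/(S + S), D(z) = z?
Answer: -994681/231 ≈ -4306.0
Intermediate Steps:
L(S) = 21/2 (L(S) = (S + 20*S)/((2*S)) = (21*S)*(1/(2*S)) = 21/2)
4165/D(-78 - 1*(-111)) - 46538/L(70 - 1*(-42)) = 4165/(-78 - 1*(-111)) - 46538/21/2 = 4165/(-78 + 111) - 46538*2/21 = 4165/33 - 93076/21 = -994681/231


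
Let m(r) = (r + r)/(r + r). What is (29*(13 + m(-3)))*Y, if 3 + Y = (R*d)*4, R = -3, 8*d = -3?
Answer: 609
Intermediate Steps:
d = -3/8 (d = (1/8)*(-3) = -3/8 ≈ -0.37500)
m(r) = 1 (m(r) = (2*r)/((2*r)) = (2*r)*(1/(2*r)) = 1)
Y = 3/2 (Y = -3 - 3*(-3/8)*4 = -3 + (9/8)*4 = -3 + 9/2 = 3/2 ≈ 1.5000)
(29*(13 + m(-3)))*Y = (29*(13 + 1))*(3/2) = (29*14)*(3/2) = 406*(3/2) = 609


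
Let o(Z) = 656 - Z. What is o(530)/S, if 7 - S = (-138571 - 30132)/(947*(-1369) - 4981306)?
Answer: 395498187/21887770 ≈ 18.069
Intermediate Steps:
S = 43775540/6277749 (S = 7 - (-138571 - 30132)/(947*(-1369) - 4981306) = 7 - (-168703)/(-1296443 - 4981306) = 7 - (-168703)/(-6277749) = 7 - (-168703)*(-1)/6277749 = 7 - 1*168703/6277749 = 7 - 168703/6277749 = 43775540/6277749 ≈ 6.9731)
o(530)/S = (656 - 1*530)/(43775540/6277749) = (656 - 530)*(6277749/43775540) = 126*(6277749/43775540) = 395498187/21887770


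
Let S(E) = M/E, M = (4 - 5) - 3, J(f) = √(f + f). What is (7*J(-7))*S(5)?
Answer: -28*I*√14/5 ≈ -20.953*I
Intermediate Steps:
J(f) = √2*√f (J(f) = √(2*f) = √2*√f)
M = -4 (M = -1 - 3 = -4)
S(E) = -4/E
(7*J(-7))*S(5) = (7*(√2*√(-7)))*(-4/5) = (7*(√2*(I*√7)))*(-4*⅕) = (7*(I*√14))*(-⅘) = (7*I*√14)*(-⅘) = -28*I*√14/5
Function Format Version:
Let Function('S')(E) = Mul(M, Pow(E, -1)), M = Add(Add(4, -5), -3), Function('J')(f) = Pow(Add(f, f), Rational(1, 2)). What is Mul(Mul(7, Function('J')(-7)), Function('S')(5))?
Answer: Mul(Rational(-28, 5), I, Pow(14, Rational(1, 2))) ≈ Mul(-20.953, I)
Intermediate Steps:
Function('J')(f) = Mul(Pow(2, Rational(1, 2)), Pow(f, Rational(1, 2))) (Function('J')(f) = Pow(Mul(2, f), Rational(1, 2)) = Mul(Pow(2, Rational(1, 2)), Pow(f, Rational(1, 2))))
M = -4 (M = Add(-1, -3) = -4)
Function('S')(E) = Mul(-4, Pow(E, -1))
Mul(Mul(7, Function('J')(-7)), Function('S')(5)) = Mul(Mul(7, Mul(Pow(2, Rational(1, 2)), Pow(-7, Rational(1, 2)))), Mul(-4, Pow(5, -1))) = Mul(Mul(7, Mul(Pow(2, Rational(1, 2)), Mul(I, Pow(7, Rational(1, 2))))), Mul(-4, Rational(1, 5))) = Mul(Mul(7, Mul(I, Pow(14, Rational(1, 2)))), Rational(-4, 5)) = Mul(Mul(7, I, Pow(14, Rational(1, 2))), Rational(-4, 5)) = Mul(Rational(-28, 5), I, Pow(14, Rational(1, 2)))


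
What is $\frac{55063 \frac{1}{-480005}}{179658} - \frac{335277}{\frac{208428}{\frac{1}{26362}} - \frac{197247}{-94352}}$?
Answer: $- \frac{918854591484068498819}{14902412987198306530990170} \approx -6.1658 \cdot 10^{-5}$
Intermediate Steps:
$\frac{55063 \frac{1}{-480005}}{179658} - \frac{335277}{\frac{208428}{\frac{1}{26362}} - \frac{197247}{-94352}} = 55063 \left(- \frac{1}{480005}\right) \frac{1}{179658} - \frac{335277}{208428 \frac{1}{\frac{1}{26362}} - - \frac{197247}{94352}} = \left(- \frac{55063}{480005}\right) \frac{1}{179658} - \frac{335277}{208428 \cdot 26362 + \frac{197247}{94352}} = - \frac{55063}{86236738290} - \frac{335277}{5494578936 + \frac{197247}{94352}} = - \frac{55063}{86236738290} - \frac{335277}{\frac{518424511966719}{94352}} = - \frac{55063}{86236738290} - \frac{10544685168}{172808170655573} = - \frac{918854591484068498819}{14902412987198306530990170}$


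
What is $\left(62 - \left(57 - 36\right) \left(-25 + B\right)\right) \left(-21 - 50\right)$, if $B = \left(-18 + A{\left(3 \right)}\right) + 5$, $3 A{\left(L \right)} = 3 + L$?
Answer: $-58078$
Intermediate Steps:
$A{\left(L \right)} = 1 + \frac{L}{3}$ ($A{\left(L \right)} = \frac{3 + L}{3} = 1 + \frac{L}{3}$)
$B = -11$ ($B = \left(-18 + \left(1 + \frac{1}{3} \cdot 3\right)\right) + 5 = \left(-18 + \left(1 + 1\right)\right) + 5 = \left(-18 + 2\right) + 5 = -16 + 5 = -11$)
$\left(62 - \left(57 - 36\right) \left(-25 + B\right)\right) \left(-21 - 50\right) = \left(62 - \left(57 - 36\right) \left(-25 - 11\right)\right) \left(-21 - 50\right) = \left(62 - 21 \left(-36\right)\right) \left(-21 - 50\right) = \left(62 - -756\right) \left(-71\right) = \left(62 + 756\right) \left(-71\right) = 818 \left(-71\right) = -58078$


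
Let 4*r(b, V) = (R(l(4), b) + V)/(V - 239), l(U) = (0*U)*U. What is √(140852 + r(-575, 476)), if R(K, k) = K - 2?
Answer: √563410/2 ≈ 375.30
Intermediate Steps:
l(U) = 0 (l(U) = 0*U = 0)
R(K, k) = -2 + K
r(b, V) = (-2 + V)/(4*(-239 + V)) (r(b, V) = (((-2 + 0) + V)/(V - 239))/4 = ((-2 + V)/(-239 + V))/4 = (-2 + V)/(4*(-239 + V)))
√(140852 + r(-575, 476)) = √(140852 + (-2 + 476)/(4*(-239 + 476))) = √(140852 + (¼)*474/237) = √(140852 + (¼)*(1/237)*474) = √(140852 + ½) = √(281705/2) = √563410/2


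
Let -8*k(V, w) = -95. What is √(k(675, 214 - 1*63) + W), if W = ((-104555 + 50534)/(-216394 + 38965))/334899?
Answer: √169024416939488274734/3772748868 ≈ 3.4460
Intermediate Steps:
k(V, w) = 95/8 (k(V, w) = -⅛*(-95) = 95/8)
W = 18007/19806931557 (W = -54021/(-177429)*(1/334899) = -54021*(-1/177429)*(1/334899) = (18007/59143)*(1/334899) = 18007/19806931557 ≈ 9.0913e-7)
√(k(675, 214 - 1*63) + W) = √(95/8 + 18007/19806931557) = √(1881658641971/158455452456) = √169024416939488274734/3772748868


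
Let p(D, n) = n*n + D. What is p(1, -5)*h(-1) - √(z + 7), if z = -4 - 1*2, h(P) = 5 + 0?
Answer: 129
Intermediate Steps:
h(P) = 5
z = -6 (z = -4 - 2 = -6)
p(D, n) = D + n² (p(D, n) = n² + D = D + n²)
p(1, -5)*h(-1) - √(z + 7) = (1 + (-5)²)*5 - √(-6 + 7) = (1 + 25)*5 - √1 = 26*5 - 1*1 = 130 - 1 = 129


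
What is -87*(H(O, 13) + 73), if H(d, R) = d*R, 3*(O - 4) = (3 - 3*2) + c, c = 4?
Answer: -11252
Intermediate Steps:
O = 13/3 (O = 4 + ((3 - 3*2) + 4)/3 = 4 + ((3 - 6) + 4)/3 = 4 + (-3 + 4)/3 = 4 + (1/3)*1 = 4 + 1/3 = 13/3 ≈ 4.3333)
H(d, R) = R*d
-87*(H(O, 13) + 73) = -87*(13*(13/3) + 73) = -87*(169/3 + 73) = -87*388/3 = -11252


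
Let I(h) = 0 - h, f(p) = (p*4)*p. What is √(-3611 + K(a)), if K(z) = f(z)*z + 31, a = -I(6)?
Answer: 2*I*√679 ≈ 52.115*I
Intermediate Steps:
f(p) = 4*p² (f(p) = (4*p)*p = 4*p²)
I(h) = -h
a = 6 (a = -(-1)*6 = -1*(-6) = 6)
K(z) = 31 + 4*z³ (K(z) = (4*z²)*z + 31 = 4*z³ + 31 = 31 + 4*z³)
√(-3611 + K(a)) = √(-3611 + (31 + 4*6³)) = √(-3611 + (31 + 4*216)) = √(-3611 + (31 + 864)) = √(-3611 + 895) = √(-2716) = 2*I*√679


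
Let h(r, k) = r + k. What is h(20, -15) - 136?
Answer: -131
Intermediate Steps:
h(r, k) = k + r
h(20, -15) - 136 = (-15 + 20) - 136 = 5 - 136 = -131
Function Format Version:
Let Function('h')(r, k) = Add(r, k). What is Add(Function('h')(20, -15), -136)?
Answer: -131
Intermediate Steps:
Function('h')(r, k) = Add(k, r)
Add(Function('h')(20, -15), -136) = Add(Add(-15, 20), -136) = Add(5, -136) = -131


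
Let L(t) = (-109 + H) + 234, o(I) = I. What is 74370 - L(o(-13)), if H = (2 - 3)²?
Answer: 74244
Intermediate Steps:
H = 1 (H = (-1)² = 1)
L(t) = 126 (L(t) = (-109 + 1) + 234 = -108 + 234 = 126)
74370 - L(o(-13)) = 74370 - 1*126 = 74370 - 126 = 74244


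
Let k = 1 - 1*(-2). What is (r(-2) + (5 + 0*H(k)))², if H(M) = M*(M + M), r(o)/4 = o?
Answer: 9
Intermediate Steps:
r(o) = 4*o
k = 3 (k = 1 + 2 = 3)
H(M) = 2*M² (H(M) = M*(2*M) = 2*M²)
(r(-2) + (5 + 0*H(k)))² = (4*(-2) + (5 + 0*(2*3²)))² = (-8 + (5 + 0*(2*9)))² = (-8 + (5 + 0*18))² = (-8 + (5 + 0))² = (-8 + 5)² = (-3)² = 9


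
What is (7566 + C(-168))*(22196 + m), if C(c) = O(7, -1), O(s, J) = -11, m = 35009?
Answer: 432183775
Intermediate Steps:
C(c) = -11
(7566 + C(-168))*(22196 + m) = (7566 - 11)*(22196 + 35009) = 7555*57205 = 432183775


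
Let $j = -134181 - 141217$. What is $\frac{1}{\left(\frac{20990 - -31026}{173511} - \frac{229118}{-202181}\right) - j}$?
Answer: $\frac{35080627491}{9661184920906612} \approx 3.6311 \cdot 10^{-6}$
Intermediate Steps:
$j = -275398$
$\frac{1}{\left(\frac{20990 - -31026}{173511} - \frac{229118}{-202181}\right) - j} = \frac{1}{\left(\frac{20990 - -31026}{173511} - \frac{229118}{-202181}\right) - -275398} = \frac{1}{\left(\left(20990 + 31026\right) \frac{1}{173511} - - \frac{229118}{202181}\right) + 275398} = \frac{1}{\left(52016 \cdot \frac{1}{173511} + \frac{229118}{202181}\right) + 275398} = \frac{1}{\left(\frac{52016}{173511} + \frac{229118}{202181}\right) + 275398} = \frac{1}{\frac{50271140194}{35080627491} + 275398} = \frac{1}{\frac{9661184920906612}{35080627491}} = \frac{35080627491}{9661184920906612}$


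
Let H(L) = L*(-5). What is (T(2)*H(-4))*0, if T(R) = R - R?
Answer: 0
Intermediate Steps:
T(R) = 0
H(L) = -5*L
(T(2)*H(-4))*0 = (0*(-5*(-4)))*0 = (0*20)*0 = 0*0 = 0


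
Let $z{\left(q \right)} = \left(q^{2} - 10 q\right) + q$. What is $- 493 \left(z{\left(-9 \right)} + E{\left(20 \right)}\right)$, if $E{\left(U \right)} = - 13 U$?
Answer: $48314$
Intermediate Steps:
$z{\left(q \right)} = q^{2} - 9 q$
$- 493 \left(z{\left(-9 \right)} + E{\left(20 \right)}\right) = - 493 \left(- 9 \left(-9 - 9\right) - 260\right) = - 493 \left(\left(-9\right) \left(-18\right) - 260\right) = - 493 \left(162 - 260\right) = \left(-493\right) \left(-98\right) = 48314$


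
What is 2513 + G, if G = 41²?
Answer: 4194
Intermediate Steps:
G = 1681
2513 + G = 2513 + 1681 = 4194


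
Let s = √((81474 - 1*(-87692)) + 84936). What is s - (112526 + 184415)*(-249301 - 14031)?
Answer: 78194067412 + √254102 ≈ 7.8194e+10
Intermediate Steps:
s = √254102 (s = √((81474 + 87692) + 84936) = √(169166 + 84936) = √254102 ≈ 504.09)
s - (112526 + 184415)*(-249301 - 14031) = √254102 - (112526 + 184415)*(-249301 - 14031) = √254102 - 296941*(-263332) = √254102 - 1*(-78194067412) = √254102 + 78194067412 = 78194067412 + √254102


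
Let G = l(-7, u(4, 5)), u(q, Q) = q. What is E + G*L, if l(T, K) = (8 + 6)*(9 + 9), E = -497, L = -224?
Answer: -56945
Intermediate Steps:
l(T, K) = 252 (l(T, K) = 14*18 = 252)
G = 252
E + G*L = -497 + 252*(-224) = -497 - 56448 = -56945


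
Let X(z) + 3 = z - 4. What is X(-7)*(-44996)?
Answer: 629944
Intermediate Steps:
X(z) = -7 + z (X(z) = -3 + (z - 4) = -3 + (-4 + z) = -7 + z)
X(-7)*(-44996) = (-7 - 7)*(-44996) = -14*(-44996) = 629944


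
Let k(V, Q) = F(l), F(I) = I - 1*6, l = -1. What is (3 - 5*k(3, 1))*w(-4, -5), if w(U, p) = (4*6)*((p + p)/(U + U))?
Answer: 1140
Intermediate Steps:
F(I) = -6 + I (F(I) = I - 6 = -6 + I)
k(V, Q) = -7 (k(V, Q) = -6 - 1 = -7)
w(U, p) = 24*p/U (w(U, p) = 24*((2*p)/((2*U))) = 24*((2*p)*(1/(2*U))) = 24*(p/U) = 24*p/U)
(3 - 5*k(3, 1))*w(-4, -5) = (3 - 5*(-7))*(24*(-5)/(-4)) = (3 + 35)*(24*(-5)*(-1/4)) = 38*30 = 1140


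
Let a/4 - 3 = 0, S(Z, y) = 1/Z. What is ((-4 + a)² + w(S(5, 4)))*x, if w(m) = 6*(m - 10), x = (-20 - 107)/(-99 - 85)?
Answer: 1651/460 ≈ 3.5891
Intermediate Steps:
a = 12 (a = 12 + 4*0 = 12 + 0 = 12)
x = 127/184 (x = -127/(-184) = -127*(-1/184) = 127/184 ≈ 0.69022)
w(m) = -60 + 6*m (w(m) = 6*(-10 + m) = -60 + 6*m)
((-4 + a)² + w(S(5, 4)))*x = ((-4 + 12)² + (-60 + 6/5))*(127/184) = (8² + (-60 + 6*(⅕)))*(127/184) = (64 + (-60 + 6/5))*(127/184) = (64 - 294/5)*(127/184) = (26/5)*(127/184) = 1651/460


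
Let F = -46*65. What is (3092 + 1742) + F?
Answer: 1844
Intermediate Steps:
F = -2990
(3092 + 1742) + F = (3092 + 1742) - 2990 = 4834 - 2990 = 1844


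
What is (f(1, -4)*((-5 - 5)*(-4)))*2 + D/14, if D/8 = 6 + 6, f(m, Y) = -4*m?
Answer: -2192/7 ≈ -313.14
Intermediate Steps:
D = 96 (D = 8*(6 + 6) = 8*12 = 96)
(f(1, -4)*((-5 - 5)*(-4)))*2 + D/14 = ((-4*1)*((-5 - 5)*(-4)))*2 + 96/14 = -(-40)*(-4)*2 + 96*(1/14) = -4*40*2 + 48/7 = -160*2 + 48/7 = -320 + 48/7 = -2192/7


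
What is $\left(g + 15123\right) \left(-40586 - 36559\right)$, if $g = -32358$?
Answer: $1329594075$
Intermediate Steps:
$\left(g + 15123\right) \left(-40586 - 36559\right) = \left(-32358 + 15123\right) \left(-40586 - 36559\right) = \left(-17235\right) \left(-77145\right) = 1329594075$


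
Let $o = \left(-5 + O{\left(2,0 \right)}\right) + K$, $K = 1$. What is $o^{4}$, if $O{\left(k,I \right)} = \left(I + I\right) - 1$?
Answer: $625$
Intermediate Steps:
$O{\left(k,I \right)} = -1 + 2 I$ ($O{\left(k,I \right)} = 2 I - 1 = -1 + 2 I$)
$o = -5$ ($o = \left(-5 + \left(-1 + 2 \cdot 0\right)\right) + 1 = \left(-5 + \left(-1 + 0\right)\right) + 1 = \left(-5 - 1\right) + 1 = -6 + 1 = -5$)
$o^{4} = \left(-5\right)^{4} = 625$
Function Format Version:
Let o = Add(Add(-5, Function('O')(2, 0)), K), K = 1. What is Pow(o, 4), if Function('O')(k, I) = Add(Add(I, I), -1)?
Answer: 625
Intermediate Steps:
Function('O')(k, I) = Add(-1, Mul(2, I)) (Function('O')(k, I) = Add(Mul(2, I), -1) = Add(-1, Mul(2, I)))
o = -5 (o = Add(Add(-5, Add(-1, Mul(2, 0))), 1) = Add(Add(-5, Add(-1, 0)), 1) = Add(Add(-5, -1), 1) = Add(-6, 1) = -5)
Pow(o, 4) = Pow(-5, 4) = 625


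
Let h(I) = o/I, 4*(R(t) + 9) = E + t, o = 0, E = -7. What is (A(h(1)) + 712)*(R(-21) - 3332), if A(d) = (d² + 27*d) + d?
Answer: -2383776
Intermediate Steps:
R(t) = -43/4 + t/4 (R(t) = -9 + (-7 + t)/4 = -9 + (-7/4 + t/4) = -43/4 + t/4)
h(I) = 0 (h(I) = 0/I = 0)
A(d) = d² + 28*d
(A(h(1)) + 712)*(R(-21) - 3332) = (0*(28 + 0) + 712)*((-43/4 + (¼)*(-21)) - 3332) = (0*28 + 712)*((-43/4 - 21/4) - 3332) = (0 + 712)*(-16 - 3332) = 712*(-3348) = -2383776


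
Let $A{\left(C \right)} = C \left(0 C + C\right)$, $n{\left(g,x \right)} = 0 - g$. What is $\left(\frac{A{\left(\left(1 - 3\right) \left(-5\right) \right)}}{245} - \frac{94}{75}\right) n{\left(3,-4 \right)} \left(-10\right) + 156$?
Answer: $\frac{32008}{245} \approx 130.65$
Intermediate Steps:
$n{\left(g,x \right)} = - g$
$A{\left(C \right)} = C^{2}$ ($A{\left(C \right)} = C \left(0 + C\right) = C C = C^{2}$)
$\left(\frac{A{\left(\left(1 - 3\right) \left(-5\right) \right)}}{245} - \frac{94}{75}\right) n{\left(3,-4 \right)} \left(-10\right) + 156 = \left(\frac{\left(\left(1 - 3\right) \left(-5\right)\right)^{2}}{245} - \frac{94}{75}\right) \left(-1\right) 3 \left(-10\right) + 156 = \left(\left(\left(-2\right) \left(-5\right)\right)^{2} \cdot \frac{1}{245} - \frac{94}{75}\right) \left(\left(-3\right) \left(-10\right)\right) + 156 = \left(10^{2} \cdot \frac{1}{245} - \frac{94}{75}\right) 30 + 156 = \left(100 \cdot \frac{1}{245} - \frac{94}{75}\right) 30 + 156 = \left(\frac{20}{49} - \frac{94}{75}\right) 30 + 156 = \left(- \frac{3106}{3675}\right) 30 + 156 = - \frac{6212}{245} + 156 = \frac{32008}{245}$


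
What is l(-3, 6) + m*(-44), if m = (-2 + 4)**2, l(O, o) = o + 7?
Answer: -163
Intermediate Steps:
l(O, o) = 7 + o
m = 4 (m = 2**2 = 4)
l(-3, 6) + m*(-44) = (7 + 6) + 4*(-44) = 13 - 176 = -163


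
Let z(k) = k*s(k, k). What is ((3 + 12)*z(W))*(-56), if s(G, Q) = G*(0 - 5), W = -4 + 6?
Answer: 16800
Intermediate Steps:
W = 2
s(G, Q) = -5*G (s(G, Q) = G*(-5) = -5*G)
z(k) = -5*k**2 (z(k) = k*(-5*k) = -5*k**2)
((3 + 12)*z(W))*(-56) = ((3 + 12)*(-5*2**2))*(-56) = (15*(-5*4))*(-56) = (15*(-20))*(-56) = -300*(-56) = 16800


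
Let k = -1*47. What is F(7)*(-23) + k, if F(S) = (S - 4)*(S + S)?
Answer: -1013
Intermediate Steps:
k = -47
F(S) = 2*S*(-4 + S) (F(S) = (-4 + S)*(2*S) = 2*S*(-4 + S))
F(7)*(-23) + k = (2*7*(-4 + 7))*(-23) - 47 = (2*7*3)*(-23) - 47 = 42*(-23) - 47 = -966 - 47 = -1013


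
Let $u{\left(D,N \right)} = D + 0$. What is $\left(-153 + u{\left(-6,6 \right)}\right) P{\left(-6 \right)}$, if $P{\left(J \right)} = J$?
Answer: $954$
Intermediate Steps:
$u{\left(D,N \right)} = D$
$\left(-153 + u{\left(-6,6 \right)}\right) P{\left(-6 \right)} = \left(-153 - 6\right) \left(-6\right) = \left(-159\right) \left(-6\right) = 954$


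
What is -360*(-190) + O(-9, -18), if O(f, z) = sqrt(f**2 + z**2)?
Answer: 68400 + 9*sqrt(5) ≈ 68420.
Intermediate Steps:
-360*(-190) + O(-9, -18) = -360*(-190) + sqrt((-9)**2 + (-18)**2) = 68400 + sqrt(81 + 324) = 68400 + sqrt(405) = 68400 + 9*sqrt(5)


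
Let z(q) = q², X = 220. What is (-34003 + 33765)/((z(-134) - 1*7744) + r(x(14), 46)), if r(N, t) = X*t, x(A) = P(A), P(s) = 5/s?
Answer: -7/598 ≈ -0.011706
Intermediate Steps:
x(A) = 5/A
r(N, t) = 220*t
(-34003 + 33765)/((z(-134) - 1*7744) + r(x(14), 46)) = (-34003 + 33765)/(((-134)² - 1*7744) + 220*46) = -238/((17956 - 7744) + 10120) = -238/(10212 + 10120) = -238/20332 = -238*1/20332 = -7/598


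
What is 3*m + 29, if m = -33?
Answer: -70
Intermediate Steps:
3*m + 29 = 3*(-33) + 29 = -99 + 29 = -70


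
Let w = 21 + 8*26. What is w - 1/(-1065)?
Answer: 243886/1065 ≈ 229.00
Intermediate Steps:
w = 229 (w = 21 + 208 = 229)
w - 1/(-1065) = 229 - 1/(-1065) = 229 - 1*(-1/1065) = 229 + 1/1065 = 243886/1065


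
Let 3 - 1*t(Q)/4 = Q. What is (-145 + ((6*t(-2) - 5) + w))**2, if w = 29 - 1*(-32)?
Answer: 961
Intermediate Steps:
w = 61 (w = 29 + 32 = 61)
t(Q) = 12 - 4*Q
(-145 + ((6*t(-2) - 5) + w))**2 = (-145 + ((6*(12 - 4*(-2)) - 5) + 61))**2 = (-145 + ((6*(12 + 8) - 5) + 61))**2 = (-145 + ((6*20 - 5) + 61))**2 = (-145 + ((120 - 5) + 61))**2 = (-145 + (115 + 61))**2 = (-145 + 176)**2 = 31**2 = 961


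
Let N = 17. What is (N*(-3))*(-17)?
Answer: 867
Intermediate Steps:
(N*(-3))*(-17) = (17*(-3))*(-17) = -51*(-17) = 867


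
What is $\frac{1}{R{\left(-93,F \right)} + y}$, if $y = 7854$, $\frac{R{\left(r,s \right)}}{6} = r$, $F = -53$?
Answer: $\frac{1}{7296} \approx 0.00013706$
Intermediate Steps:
$R{\left(r,s \right)} = 6 r$
$\frac{1}{R{\left(-93,F \right)} + y} = \frac{1}{6 \left(-93\right) + 7854} = \frac{1}{-558 + 7854} = \frac{1}{7296}$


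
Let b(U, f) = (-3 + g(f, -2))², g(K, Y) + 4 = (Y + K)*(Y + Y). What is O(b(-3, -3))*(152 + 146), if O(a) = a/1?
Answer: 50362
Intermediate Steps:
g(K, Y) = -4 + 2*Y*(K + Y) (g(K, Y) = -4 + (Y + K)*(Y + Y) = -4 + (K + Y)*(2*Y) = -4 + 2*Y*(K + Y))
b(U, f) = (1 - 4*f)² (b(U, f) = (-3 + (-4 + 2*(-2)² + 2*f*(-2)))² = (-3 + (-4 + 2*4 - 4*f))² = (-3 + (-4 + 8 - 4*f))² = (-3 + (4 - 4*f))² = (1 - 4*f)²)
O(a) = a (O(a) = a*1 = a)
O(b(-3, -3))*(152 + 146) = (1 - 4*(-3))²*(152 + 146) = (1 + 12)²*298 = 13²*298 = 169*298 = 50362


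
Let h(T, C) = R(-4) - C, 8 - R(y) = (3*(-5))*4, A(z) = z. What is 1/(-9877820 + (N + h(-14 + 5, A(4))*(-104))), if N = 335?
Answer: -1/9884141 ≈ -1.0117e-7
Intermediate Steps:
R(y) = 68 (R(y) = 8 - 3*(-5)*4 = 8 - (-15)*4 = 8 - 1*(-60) = 8 + 60 = 68)
h(T, C) = 68 - C
1/(-9877820 + (N + h(-14 + 5, A(4))*(-104))) = 1/(-9877820 + (335 + (68 - 1*4)*(-104))) = 1/(-9877820 + (335 + (68 - 4)*(-104))) = 1/(-9877820 + (335 + 64*(-104))) = 1/(-9877820 + (335 - 6656)) = 1/(-9877820 - 6321) = 1/(-9884141) = -1/9884141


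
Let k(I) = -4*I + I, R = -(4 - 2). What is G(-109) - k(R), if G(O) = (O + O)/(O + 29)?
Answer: -131/40 ≈ -3.2750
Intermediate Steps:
G(O) = 2*O/(29 + O) (G(O) = (2*O)/(29 + O) = 2*O/(29 + O))
R = -2 (R = -1*2 = -2)
k(I) = -3*I
G(-109) - k(R) = 2*(-109)/(29 - 109) - (-3)*(-2) = 2*(-109)/(-80) - 1*6 = 2*(-109)*(-1/80) - 6 = 109/40 - 6 = -131/40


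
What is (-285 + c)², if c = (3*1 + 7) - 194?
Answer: 219961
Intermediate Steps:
c = -184 (c = (3 + 7) - 194 = 10 - 194 = -184)
(-285 + c)² = (-285 - 184)² = (-469)² = 219961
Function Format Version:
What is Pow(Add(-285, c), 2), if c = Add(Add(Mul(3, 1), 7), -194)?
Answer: 219961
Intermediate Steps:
c = -184 (c = Add(Add(3, 7), -194) = Add(10, -194) = -184)
Pow(Add(-285, c), 2) = Pow(Add(-285, -184), 2) = Pow(-469, 2) = 219961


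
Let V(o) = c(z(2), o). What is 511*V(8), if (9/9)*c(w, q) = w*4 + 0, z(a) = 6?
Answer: 12264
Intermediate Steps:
c(w, q) = 4*w (c(w, q) = w*4 + 0 = 4*w + 0 = 4*w)
V(o) = 24 (V(o) = 4*6 = 24)
511*V(8) = 511*24 = 12264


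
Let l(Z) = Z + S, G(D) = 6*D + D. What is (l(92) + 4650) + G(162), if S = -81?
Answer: 5795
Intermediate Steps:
G(D) = 7*D
l(Z) = -81 + Z (l(Z) = Z - 81 = -81 + Z)
(l(92) + 4650) + G(162) = ((-81 + 92) + 4650) + 7*162 = (11 + 4650) + 1134 = 4661 + 1134 = 5795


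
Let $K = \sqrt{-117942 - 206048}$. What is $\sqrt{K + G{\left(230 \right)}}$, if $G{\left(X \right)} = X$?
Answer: $\sqrt{230 + i \sqrt{323990}} \approx 20.542 + 13.855 i$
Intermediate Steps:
$K = i \sqrt{323990}$ ($K = \sqrt{-323990} = i \sqrt{323990} \approx 569.2 i$)
$\sqrt{K + G{\left(230 \right)}} = \sqrt{i \sqrt{323990} + 230} = \sqrt{230 + i \sqrt{323990}}$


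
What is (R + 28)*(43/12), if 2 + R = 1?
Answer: 387/4 ≈ 96.750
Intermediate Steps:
R = -1 (R = -2 + 1 = -1)
(R + 28)*(43/12) = (-1 + 28)*(43/12) = 27*(43*(1/12)) = 27*(43/12) = 387/4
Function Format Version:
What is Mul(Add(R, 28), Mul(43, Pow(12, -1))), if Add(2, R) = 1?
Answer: Rational(387, 4) ≈ 96.750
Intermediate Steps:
R = -1 (R = Add(-2, 1) = -1)
Mul(Add(R, 28), Mul(43, Pow(12, -1))) = Mul(Add(-1, 28), Mul(43, Pow(12, -1))) = Mul(27, Mul(43, Rational(1, 12))) = Mul(27, Rational(43, 12)) = Rational(387, 4)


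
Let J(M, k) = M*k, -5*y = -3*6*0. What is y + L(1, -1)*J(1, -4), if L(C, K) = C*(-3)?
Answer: 12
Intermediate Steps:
y = 0 (y = -(-3*6)*0/5 = -(-18)*0/5 = -⅕*0 = 0)
L(C, K) = -3*C
y + L(1, -1)*J(1, -4) = 0 + (-3*1)*(1*(-4)) = 0 - 3*(-4) = 0 + 12 = 12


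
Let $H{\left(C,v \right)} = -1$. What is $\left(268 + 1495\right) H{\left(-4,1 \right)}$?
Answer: $-1763$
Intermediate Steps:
$\left(268 + 1495\right) H{\left(-4,1 \right)} = \left(268 + 1495\right) \left(-1\right) = 1763 \left(-1\right) = -1763$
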